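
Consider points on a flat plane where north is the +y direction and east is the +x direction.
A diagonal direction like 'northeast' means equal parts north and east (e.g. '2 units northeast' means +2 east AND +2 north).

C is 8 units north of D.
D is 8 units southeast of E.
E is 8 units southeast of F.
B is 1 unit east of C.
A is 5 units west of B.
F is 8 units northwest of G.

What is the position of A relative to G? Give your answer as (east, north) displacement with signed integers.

Place G at the origin (east=0, north=0).
  F is 8 units northwest of G: delta (east=-8, north=+8); F at (east=-8, north=8).
  E is 8 units southeast of F: delta (east=+8, north=-8); E at (east=0, north=0).
  D is 8 units southeast of E: delta (east=+8, north=-8); D at (east=8, north=-8).
  C is 8 units north of D: delta (east=+0, north=+8); C at (east=8, north=0).
  B is 1 unit east of C: delta (east=+1, north=+0); B at (east=9, north=0).
  A is 5 units west of B: delta (east=-5, north=+0); A at (east=4, north=0).
Therefore A relative to G: (east=4, north=0).

Answer: A is at (east=4, north=0) relative to G.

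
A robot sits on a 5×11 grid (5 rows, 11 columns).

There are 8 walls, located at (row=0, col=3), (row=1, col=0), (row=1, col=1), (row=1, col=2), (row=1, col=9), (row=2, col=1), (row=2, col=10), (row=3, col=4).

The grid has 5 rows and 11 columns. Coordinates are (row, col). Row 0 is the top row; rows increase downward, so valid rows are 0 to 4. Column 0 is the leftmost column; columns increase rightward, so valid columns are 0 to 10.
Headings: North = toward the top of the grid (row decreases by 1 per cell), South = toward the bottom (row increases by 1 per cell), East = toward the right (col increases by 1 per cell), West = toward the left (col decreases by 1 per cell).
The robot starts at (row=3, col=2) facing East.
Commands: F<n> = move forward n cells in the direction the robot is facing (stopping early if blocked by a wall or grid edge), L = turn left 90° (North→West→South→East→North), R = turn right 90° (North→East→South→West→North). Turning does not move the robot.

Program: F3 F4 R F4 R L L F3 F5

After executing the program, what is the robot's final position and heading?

Start: (row=3, col=2), facing East
  F3: move forward 1/3 (blocked), now at (row=3, col=3)
  F4: move forward 0/4 (blocked), now at (row=3, col=3)
  R: turn right, now facing South
  F4: move forward 1/4 (blocked), now at (row=4, col=3)
  R: turn right, now facing West
  L: turn left, now facing South
  L: turn left, now facing East
  F3: move forward 3, now at (row=4, col=6)
  F5: move forward 4/5 (blocked), now at (row=4, col=10)
Final: (row=4, col=10), facing East

Answer: Final position: (row=4, col=10), facing East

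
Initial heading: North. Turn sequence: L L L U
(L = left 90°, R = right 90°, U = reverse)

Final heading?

Start: North
  L (left (90° counter-clockwise)) -> West
  L (left (90° counter-clockwise)) -> South
  L (left (90° counter-clockwise)) -> East
  U (U-turn (180°)) -> West
Final: West

Answer: Final heading: West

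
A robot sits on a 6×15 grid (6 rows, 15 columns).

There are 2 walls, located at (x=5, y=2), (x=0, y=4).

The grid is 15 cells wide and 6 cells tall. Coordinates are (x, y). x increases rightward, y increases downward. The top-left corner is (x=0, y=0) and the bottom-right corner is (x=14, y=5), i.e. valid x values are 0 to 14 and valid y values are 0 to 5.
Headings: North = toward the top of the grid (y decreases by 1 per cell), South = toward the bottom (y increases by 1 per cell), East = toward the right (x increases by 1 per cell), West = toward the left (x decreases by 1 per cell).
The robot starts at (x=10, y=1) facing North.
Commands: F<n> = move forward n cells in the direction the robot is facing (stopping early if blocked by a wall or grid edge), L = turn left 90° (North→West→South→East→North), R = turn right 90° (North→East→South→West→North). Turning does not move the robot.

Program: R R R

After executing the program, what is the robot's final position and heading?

Answer: Final position: (x=10, y=1), facing West

Derivation:
Start: (x=10, y=1), facing North
  R: turn right, now facing East
  R: turn right, now facing South
  R: turn right, now facing West
Final: (x=10, y=1), facing West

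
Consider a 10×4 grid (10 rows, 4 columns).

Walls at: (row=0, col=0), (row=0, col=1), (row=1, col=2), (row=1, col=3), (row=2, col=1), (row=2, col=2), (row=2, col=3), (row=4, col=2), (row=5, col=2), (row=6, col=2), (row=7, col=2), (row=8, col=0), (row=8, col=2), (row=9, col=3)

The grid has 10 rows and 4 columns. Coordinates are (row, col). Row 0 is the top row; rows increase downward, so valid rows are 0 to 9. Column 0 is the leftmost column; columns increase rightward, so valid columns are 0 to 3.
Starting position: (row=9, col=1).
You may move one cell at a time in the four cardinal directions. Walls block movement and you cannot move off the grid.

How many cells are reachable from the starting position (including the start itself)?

Answer: Reachable cells: 24

Derivation:
BFS flood-fill from (row=9, col=1):
  Distance 0: (row=9, col=1)
  Distance 1: (row=8, col=1), (row=9, col=0), (row=9, col=2)
  Distance 2: (row=7, col=1)
  Distance 3: (row=6, col=1), (row=7, col=0)
  Distance 4: (row=5, col=1), (row=6, col=0)
  Distance 5: (row=4, col=1), (row=5, col=0)
  Distance 6: (row=3, col=1), (row=4, col=0)
  Distance 7: (row=3, col=0), (row=3, col=2)
  Distance 8: (row=2, col=0), (row=3, col=3)
  Distance 9: (row=1, col=0), (row=4, col=3)
  Distance 10: (row=1, col=1), (row=5, col=3)
  Distance 11: (row=6, col=3)
  Distance 12: (row=7, col=3)
  Distance 13: (row=8, col=3)
Total reachable: 24 (grid has 26 open cells total)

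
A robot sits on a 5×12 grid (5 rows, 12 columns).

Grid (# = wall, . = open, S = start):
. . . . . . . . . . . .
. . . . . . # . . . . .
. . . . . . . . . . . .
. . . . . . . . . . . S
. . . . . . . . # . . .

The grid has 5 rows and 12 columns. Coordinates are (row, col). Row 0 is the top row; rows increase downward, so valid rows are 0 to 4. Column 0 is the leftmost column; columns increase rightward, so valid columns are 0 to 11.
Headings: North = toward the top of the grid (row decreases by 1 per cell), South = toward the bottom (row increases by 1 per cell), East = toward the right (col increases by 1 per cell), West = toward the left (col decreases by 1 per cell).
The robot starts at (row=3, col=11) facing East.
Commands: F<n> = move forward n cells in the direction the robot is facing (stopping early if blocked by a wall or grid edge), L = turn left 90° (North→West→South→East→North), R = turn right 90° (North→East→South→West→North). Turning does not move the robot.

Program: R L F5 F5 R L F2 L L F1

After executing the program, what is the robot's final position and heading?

Start: (row=3, col=11), facing East
  R: turn right, now facing South
  L: turn left, now facing East
  F5: move forward 0/5 (blocked), now at (row=3, col=11)
  F5: move forward 0/5 (blocked), now at (row=3, col=11)
  R: turn right, now facing South
  L: turn left, now facing East
  F2: move forward 0/2 (blocked), now at (row=3, col=11)
  L: turn left, now facing North
  L: turn left, now facing West
  F1: move forward 1, now at (row=3, col=10)
Final: (row=3, col=10), facing West

Answer: Final position: (row=3, col=10), facing West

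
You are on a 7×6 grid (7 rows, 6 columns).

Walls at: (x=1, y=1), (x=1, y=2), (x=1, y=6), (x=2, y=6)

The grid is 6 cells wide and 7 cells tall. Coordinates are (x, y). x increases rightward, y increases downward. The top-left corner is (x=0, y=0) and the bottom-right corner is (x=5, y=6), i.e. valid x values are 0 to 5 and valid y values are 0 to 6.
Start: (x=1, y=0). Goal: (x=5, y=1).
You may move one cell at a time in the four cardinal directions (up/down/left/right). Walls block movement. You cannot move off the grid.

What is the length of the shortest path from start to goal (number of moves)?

Answer: Shortest path length: 5

Derivation:
BFS from (x=1, y=0) until reaching (x=5, y=1):
  Distance 0: (x=1, y=0)
  Distance 1: (x=0, y=0), (x=2, y=0)
  Distance 2: (x=3, y=0), (x=0, y=1), (x=2, y=1)
  Distance 3: (x=4, y=0), (x=3, y=1), (x=0, y=2), (x=2, y=2)
  Distance 4: (x=5, y=0), (x=4, y=1), (x=3, y=2), (x=0, y=3), (x=2, y=3)
  Distance 5: (x=5, y=1), (x=4, y=2), (x=1, y=3), (x=3, y=3), (x=0, y=4), (x=2, y=4)  <- goal reached here
One shortest path (5 moves): (x=1, y=0) -> (x=2, y=0) -> (x=3, y=0) -> (x=4, y=0) -> (x=5, y=0) -> (x=5, y=1)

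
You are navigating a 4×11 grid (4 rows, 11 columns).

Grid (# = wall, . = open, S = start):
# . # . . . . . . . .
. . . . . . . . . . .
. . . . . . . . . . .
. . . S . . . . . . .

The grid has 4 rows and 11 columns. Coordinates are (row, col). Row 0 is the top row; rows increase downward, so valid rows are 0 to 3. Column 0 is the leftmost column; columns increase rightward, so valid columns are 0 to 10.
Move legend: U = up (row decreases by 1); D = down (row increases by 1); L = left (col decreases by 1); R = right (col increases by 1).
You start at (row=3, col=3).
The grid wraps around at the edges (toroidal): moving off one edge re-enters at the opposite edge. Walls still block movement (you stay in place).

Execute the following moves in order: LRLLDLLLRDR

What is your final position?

Answer: Final position: (row=1, col=2)

Derivation:
Start: (row=3, col=3)
  L (left): (row=3, col=3) -> (row=3, col=2)
  R (right): (row=3, col=2) -> (row=3, col=3)
  L (left): (row=3, col=3) -> (row=3, col=2)
  L (left): (row=3, col=2) -> (row=3, col=1)
  D (down): (row=3, col=1) -> (row=0, col=1)
  [×3]L (left): blocked, stay at (row=0, col=1)
  R (right): blocked, stay at (row=0, col=1)
  D (down): (row=0, col=1) -> (row=1, col=1)
  R (right): (row=1, col=1) -> (row=1, col=2)
Final: (row=1, col=2)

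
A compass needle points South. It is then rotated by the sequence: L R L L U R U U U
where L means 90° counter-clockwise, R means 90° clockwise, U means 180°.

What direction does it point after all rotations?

Start: South
  L (left (90° counter-clockwise)) -> East
  R (right (90° clockwise)) -> South
  L (left (90° counter-clockwise)) -> East
  L (left (90° counter-clockwise)) -> North
  U (U-turn (180°)) -> South
  R (right (90° clockwise)) -> West
  U (U-turn (180°)) -> East
  U (U-turn (180°)) -> West
  U (U-turn (180°)) -> East
Final: East

Answer: Final heading: East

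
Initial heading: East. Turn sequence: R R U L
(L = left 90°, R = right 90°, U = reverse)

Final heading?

Start: East
  R (right (90° clockwise)) -> South
  R (right (90° clockwise)) -> West
  U (U-turn (180°)) -> East
  L (left (90° counter-clockwise)) -> North
Final: North

Answer: Final heading: North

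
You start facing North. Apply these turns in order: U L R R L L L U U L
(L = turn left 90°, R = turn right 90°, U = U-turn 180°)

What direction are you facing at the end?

Start: North
  U (U-turn (180°)) -> South
  L (left (90° counter-clockwise)) -> East
  R (right (90° clockwise)) -> South
  R (right (90° clockwise)) -> West
  L (left (90° counter-clockwise)) -> South
  L (left (90° counter-clockwise)) -> East
  L (left (90° counter-clockwise)) -> North
  U (U-turn (180°)) -> South
  U (U-turn (180°)) -> North
  L (left (90° counter-clockwise)) -> West
Final: West

Answer: Final heading: West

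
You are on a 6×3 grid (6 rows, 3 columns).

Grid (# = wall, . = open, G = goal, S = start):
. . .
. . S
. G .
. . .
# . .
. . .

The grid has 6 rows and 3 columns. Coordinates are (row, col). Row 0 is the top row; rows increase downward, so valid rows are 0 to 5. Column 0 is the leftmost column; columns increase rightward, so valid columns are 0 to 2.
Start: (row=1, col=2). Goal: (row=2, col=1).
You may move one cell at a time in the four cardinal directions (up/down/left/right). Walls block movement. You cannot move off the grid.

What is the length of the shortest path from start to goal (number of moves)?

Answer: Shortest path length: 2

Derivation:
BFS from (row=1, col=2) until reaching (row=2, col=1):
  Distance 0: (row=1, col=2)
  Distance 1: (row=0, col=2), (row=1, col=1), (row=2, col=2)
  Distance 2: (row=0, col=1), (row=1, col=0), (row=2, col=1), (row=3, col=2)  <- goal reached here
One shortest path (2 moves): (row=1, col=2) -> (row=1, col=1) -> (row=2, col=1)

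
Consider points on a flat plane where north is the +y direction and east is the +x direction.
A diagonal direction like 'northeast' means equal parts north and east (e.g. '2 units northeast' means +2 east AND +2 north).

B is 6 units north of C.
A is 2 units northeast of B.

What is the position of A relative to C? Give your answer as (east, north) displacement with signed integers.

Answer: A is at (east=2, north=8) relative to C.

Derivation:
Place C at the origin (east=0, north=0).
  B is 6 units north of C: delta (east=+0, north=+6); B at (east=0, north=6).
  A is 2 units northeast of B: delta (east=+2, north=+2); A at (east=2, north=8).
Therefore A relative to C: (east=2, north=8).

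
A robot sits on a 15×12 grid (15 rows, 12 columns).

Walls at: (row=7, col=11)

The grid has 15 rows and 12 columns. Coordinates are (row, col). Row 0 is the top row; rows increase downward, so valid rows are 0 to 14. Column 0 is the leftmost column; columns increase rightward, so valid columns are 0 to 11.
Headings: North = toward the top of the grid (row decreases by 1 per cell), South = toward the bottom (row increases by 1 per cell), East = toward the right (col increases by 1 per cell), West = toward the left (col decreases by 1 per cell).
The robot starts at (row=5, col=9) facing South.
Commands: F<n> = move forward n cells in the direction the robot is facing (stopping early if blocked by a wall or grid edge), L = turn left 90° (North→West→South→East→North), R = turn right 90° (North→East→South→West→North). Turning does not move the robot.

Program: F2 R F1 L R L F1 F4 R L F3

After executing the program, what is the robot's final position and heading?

Start: (row=5, col=9), facing South
  F2: move forward 2, now at (row=7, col=9)
  R: turn right, now facing West
  F1: move forward 1, now at (row=7, col=8)
  L: turn left, now facing South
  R: turn right, now facing West
  L: turn left, now facing South
  F1: move forward 1, now at (row=8, col=8)
  F4: move forward 4, now at (row=12, col=8)
  R: turn right, now facing West
  L: turn left, now facing South
  F3: move forward 2/3 (blocked), now at (row=14, col=8)
Final: (row=14, col=8), facing South

Answer: Final position: (row=14, col=8), facing South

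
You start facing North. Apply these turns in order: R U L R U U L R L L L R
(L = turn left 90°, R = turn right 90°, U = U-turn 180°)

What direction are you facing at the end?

Start: North
  R (right (90° clockwise)) -> East
  U (U-turn (180°)) -> West
  L (left (90° counter-clockwise)) -> South
  R (right (90° clockwise)) -> West
  U (U-turn (180°)) -> East
  U (U-turn (180°)) -> West
  L (left (90° counter-clockwise)) -> South
  R (right (90° clockwise)) -> West
  L (left (90° counter-clockwise)) -> South
  L (left (90° counter-clockwise)) -> East
  L (left (90° counter-clockwise)) -> North
  R (right (90° clockwise)) -> East
Final: East

Answer: Final heading: East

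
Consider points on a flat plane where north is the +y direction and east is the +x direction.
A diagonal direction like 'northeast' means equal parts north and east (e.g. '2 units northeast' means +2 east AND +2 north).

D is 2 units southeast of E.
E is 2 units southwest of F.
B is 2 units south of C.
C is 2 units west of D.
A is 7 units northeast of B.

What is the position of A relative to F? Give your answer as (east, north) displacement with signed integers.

Place F at the origin (east=0, north=0).
  E is 2 units southwest of F: delta (east=-2, north=-2); E at (east=-2, north=-2).
  D is 2 units southeast of E: delta (east=+2, north=-2); D at (east=0, north=-4).
  C is 2 units west of D: delta (east=-2, north=+0); C at (east=-2, north=-4).
  B is 2 units south of C: delta (east=+0, north=-2); B at (east=-2, north=-6).
  A is 7 units northeast of B: delta (east=+7, north=+7); A at (east=5, north=1).
Therefore A relative to F: (east=5, north=1).

Answer: A is at (east=5, north=1) relative to F.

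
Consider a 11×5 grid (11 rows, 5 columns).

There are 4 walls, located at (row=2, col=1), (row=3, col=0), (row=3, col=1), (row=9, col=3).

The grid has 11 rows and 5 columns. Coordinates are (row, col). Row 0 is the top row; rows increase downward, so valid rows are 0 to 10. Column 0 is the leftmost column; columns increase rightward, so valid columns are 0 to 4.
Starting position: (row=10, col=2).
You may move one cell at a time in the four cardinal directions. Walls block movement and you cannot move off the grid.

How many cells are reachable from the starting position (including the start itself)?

Answer: Reachable cells: 51

Derivation:
BFS flood-fill from (row=10, col=2):
  Distance 0: (row=10, col=2)
  Distance 1: (row=9, col=2), (row=10, col=1), (row=10, col=3)
  Distance 2: (row=8, col=2), (row=9, col=1), (row=10, col=0), (row=10, col=4)
  Distance 3: (row=7, col=2), (row=8, col=1), (row=8, col=3), (row=9, col=0), (row=9, col=4)
  Distance 4: (row=6, col=2), (row=7, col=1), (row=7, col=3), (row=8, col=0), (row=8, col=4)
  Distance 5: (row=5, col=2), (row=6, col=1), (row=6, col=3), (row=7, col=0), (row=7, col=4)
  Distance 6: (row=4, col=2), (row=5, col=1), (row=5, col=3), (row=6, col=0), (row=6, col=4)
  Distance 7: (row=3, col=2), (row=4, col=1), (row=4, col=3), (row=5, col=0), (row=5, col=4)
  Distance 8: (row=2, col=2), (row=3, col=3), (row=4, col=0), (row=4, col=4)
  Distance 9: (row=1, col=2), (row=2, col=3), (row=3, col=4)
  Distance 10: (row=0, col=2), (row=1, col=1), (row=1, col=3), (row=2, col=4)
  Distance 11: (row=0, col=1), (row=0, col=3), (row=1, col=0), (row=1, col=4)
  Distance 12: (row=0, col=0), (row=0, col=4), (row=2, col=0)
Total reachable: 51 (grid has 51 open cells total)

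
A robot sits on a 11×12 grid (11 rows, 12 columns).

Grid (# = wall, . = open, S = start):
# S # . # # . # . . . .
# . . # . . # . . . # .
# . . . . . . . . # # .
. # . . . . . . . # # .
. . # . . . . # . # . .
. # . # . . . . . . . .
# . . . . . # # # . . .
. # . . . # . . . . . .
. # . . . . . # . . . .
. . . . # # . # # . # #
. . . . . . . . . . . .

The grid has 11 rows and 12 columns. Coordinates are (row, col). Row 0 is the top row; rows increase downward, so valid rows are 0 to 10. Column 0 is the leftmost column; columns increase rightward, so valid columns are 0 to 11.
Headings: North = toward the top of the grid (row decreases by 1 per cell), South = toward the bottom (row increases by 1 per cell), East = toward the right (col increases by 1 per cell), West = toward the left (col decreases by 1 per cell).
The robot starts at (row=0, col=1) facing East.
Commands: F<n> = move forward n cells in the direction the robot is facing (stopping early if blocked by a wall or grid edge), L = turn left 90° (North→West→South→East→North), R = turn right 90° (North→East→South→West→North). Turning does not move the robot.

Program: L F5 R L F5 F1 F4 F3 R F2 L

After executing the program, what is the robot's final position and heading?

Start: (row=0, col=1), facing East
  L: turn left, now facing North
  F5: move forward 0/5 (blocked), now at (row=0, col=1)
  R: turn right, now facing East
  L: turn left, now facing North
  F5: move forward 0/5 (blocked), now at (row=0, col=1)
  F1: move forward 0/1 (blocked), now at (row=0, col=1)
  F4: move forward 0/4 (blocked), now at (row=0, col=1)
  F3: move forward 0/3 (blocked), now at (row=0, col=1)
  R: turn right, now facing East
  F2: move forward 0/2 (blocked), now at (row=0, col=1)
  L: turn left, now facing North
Final: (row=0, col=1), facing North

Answer: Final position: (row=0, col=1), facing North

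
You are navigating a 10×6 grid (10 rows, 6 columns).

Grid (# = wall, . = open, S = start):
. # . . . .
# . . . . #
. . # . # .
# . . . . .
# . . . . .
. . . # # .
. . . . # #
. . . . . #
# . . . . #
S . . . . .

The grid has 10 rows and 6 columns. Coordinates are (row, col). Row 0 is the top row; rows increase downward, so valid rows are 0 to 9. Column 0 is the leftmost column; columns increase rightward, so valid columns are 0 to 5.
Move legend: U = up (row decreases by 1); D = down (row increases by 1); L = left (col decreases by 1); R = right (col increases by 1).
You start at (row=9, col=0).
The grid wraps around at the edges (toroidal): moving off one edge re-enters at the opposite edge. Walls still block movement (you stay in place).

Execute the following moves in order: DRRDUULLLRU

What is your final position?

Answer: Final position: (row=8, col=4)

Derivation:
Start: (row=9, col=0)
  D (down): (row=9, col=0) -> (row=0, col=0)
  R (right): blocked, stay at (row=0, col=0)
  R (right): blocked, stay at (row=0, col=0)
  D (down): blocked, stay at (row=0, col=0)
  U (up): (row=0, col=0) -> (row=9, col=0)
  U (up): blocked, stay at (row=9, col=0)
  L (left): (row=9, col=0) -> (row=9, col=5)
  L (left): (row=9, col=5) -> (row=9, col=4)
  L (left): (row=9, col=4) -> (row=9, col=3)
  R (right): (row=9, col=3) -> (row=9, col=4)
  U (up): (row=9, col=4) -> (row=8, col=4)
Final: (row=8, col=4)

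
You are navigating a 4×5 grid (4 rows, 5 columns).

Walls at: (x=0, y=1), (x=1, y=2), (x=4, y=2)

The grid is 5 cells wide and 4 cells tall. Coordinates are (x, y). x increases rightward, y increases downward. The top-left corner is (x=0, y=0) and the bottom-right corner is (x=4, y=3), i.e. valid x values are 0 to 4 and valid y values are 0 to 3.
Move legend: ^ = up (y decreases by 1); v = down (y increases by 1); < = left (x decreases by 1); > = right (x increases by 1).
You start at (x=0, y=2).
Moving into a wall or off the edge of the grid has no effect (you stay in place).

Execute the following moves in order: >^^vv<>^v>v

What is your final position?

Start: (x=0, y=2)
  > (right): blocked, stay at (x=0, y=2)
  ^ (up): blocked, stay at (x=0, y=2)
  ^ (up): blocked, stay at (x=0, y=2)
  v (down): (x=0, y=2) -> (x=0, y=3)
  v (down): blocked, stay at (x=0, y=3)
  < (left): blocked, stay at (x=0, y=3)
  > (right): (x=0, y=3) -> (x=1, y=3)
  ^ (up): blocked, stay at (x=1, y=3)
  v (down): blocked, stay at (x=1, y=3)
  > (right): (x=1, y=3) -> (x=2, y=3)
  v (down): blocked, stay at (x=2, y=3)
Final: (x=2, y=3)

Answer: Final position: (x=2, y=3)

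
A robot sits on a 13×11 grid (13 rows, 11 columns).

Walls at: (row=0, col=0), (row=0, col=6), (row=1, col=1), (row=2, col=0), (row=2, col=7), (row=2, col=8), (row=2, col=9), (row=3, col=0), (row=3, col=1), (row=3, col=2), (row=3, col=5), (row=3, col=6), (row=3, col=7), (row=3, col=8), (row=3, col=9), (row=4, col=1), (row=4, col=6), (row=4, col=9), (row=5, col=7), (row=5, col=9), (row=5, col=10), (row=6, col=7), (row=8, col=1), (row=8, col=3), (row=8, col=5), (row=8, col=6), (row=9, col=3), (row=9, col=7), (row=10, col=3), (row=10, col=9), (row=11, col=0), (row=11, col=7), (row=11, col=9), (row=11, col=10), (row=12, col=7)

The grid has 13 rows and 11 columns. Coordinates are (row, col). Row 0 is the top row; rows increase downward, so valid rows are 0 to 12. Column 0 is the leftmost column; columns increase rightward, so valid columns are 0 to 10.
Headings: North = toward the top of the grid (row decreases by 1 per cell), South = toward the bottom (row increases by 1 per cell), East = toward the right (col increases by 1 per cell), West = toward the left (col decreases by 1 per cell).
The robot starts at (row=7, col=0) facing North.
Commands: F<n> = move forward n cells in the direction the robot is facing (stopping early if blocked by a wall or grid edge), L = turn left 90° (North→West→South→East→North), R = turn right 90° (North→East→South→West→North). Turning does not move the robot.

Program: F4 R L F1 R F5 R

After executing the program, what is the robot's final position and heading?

Answer: Final position: (row=4, col=0), facing South

Derivation:
Start: (row=7, col=0), facing North
  F4: move forward 3/4 (blocked), now at (row=4, col=0)
  R: turn right, now facing East
  L: turn left, now facing North
  F1: move forward 0/1 (blocked), now at (row=4, col=0)
  R: turn right, now facing East
  F5: move forward 0/5 (blocked), now at (row=4, col=0)
  R: turn right, now facing South
Final: (row=4, col=0), facing South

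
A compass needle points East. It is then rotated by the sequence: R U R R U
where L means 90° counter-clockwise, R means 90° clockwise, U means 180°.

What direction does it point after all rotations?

Answer: Final heading: North

Derivation:
Start: East
  R (right (90° clockwise)) -> South
  U (U-turn (180°)) -> North
  R (right (90° clockwise)) -> East
  R (right (90° clockwise)) -> South
  U (U-turn (180°)) -> North
Final: North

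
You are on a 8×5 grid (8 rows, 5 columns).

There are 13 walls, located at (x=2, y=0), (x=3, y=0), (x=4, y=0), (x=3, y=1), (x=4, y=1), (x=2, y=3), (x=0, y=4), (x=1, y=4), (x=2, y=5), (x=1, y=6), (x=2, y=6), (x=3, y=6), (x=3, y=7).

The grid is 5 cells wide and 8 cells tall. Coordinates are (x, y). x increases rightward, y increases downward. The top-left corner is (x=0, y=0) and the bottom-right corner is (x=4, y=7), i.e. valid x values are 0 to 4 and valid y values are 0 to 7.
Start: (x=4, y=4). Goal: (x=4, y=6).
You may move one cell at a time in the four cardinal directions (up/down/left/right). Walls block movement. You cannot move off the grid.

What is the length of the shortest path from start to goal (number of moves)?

Answer: Shortest path length: 2

Derivation:
BFS from (x=4, y=4) until reaching (x=4, y=6):
  Distance 0: (x=4, y=4)
  Distance 1: (x=4, y=3), (x=3, y=4), (x=4, y=5)
  Distance 2: (x=4, y=2), (x=3, y=3), (x=2, y=4), (x=3, y=5), (x=4, y=6)  <- goal reached here
One shortest path (2 moves): (x=4, y=4) -> (x=4, y=5) -> (x=4, y=6)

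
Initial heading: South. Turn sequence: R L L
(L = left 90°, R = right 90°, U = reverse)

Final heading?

Answer: Final heading: East

Derivation:
Start: South
  R (right (90° clockwise)) -> West
  L (left (90° counter-clockwise)) -> South
  L (left (90° counter-clockwise)) -> East
Final: East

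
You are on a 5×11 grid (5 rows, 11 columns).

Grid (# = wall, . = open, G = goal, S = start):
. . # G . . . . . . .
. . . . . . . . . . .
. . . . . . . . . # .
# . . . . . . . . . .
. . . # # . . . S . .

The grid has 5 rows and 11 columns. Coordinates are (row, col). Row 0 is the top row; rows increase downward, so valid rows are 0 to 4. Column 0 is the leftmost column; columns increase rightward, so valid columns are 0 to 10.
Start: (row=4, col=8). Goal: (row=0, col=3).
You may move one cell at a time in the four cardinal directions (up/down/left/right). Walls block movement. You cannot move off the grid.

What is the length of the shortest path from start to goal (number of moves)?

BFS from (row=4, col=8) until reaching (row=0, col=3):
  Distance 0: (row=4, col=8)
  Distance 1: (row=3, col=8), (row=4, col=7), (row=4, col=9)
  Distance 2: (row=2, col=8), (row=3, col=7), (row=3, col=9), (row=4, col=6), (row=4, col=10)
  Distance 3: (row=1, col=8), (row=2, col=7), (row=3, col=6), (row=3, col=10), (row=4, col=5)
  Distance 4: (row=0, col=8), (row=1, col=7), (row=1, col=9), (row=2, col=6), (row=2, col=10), (row=3, col=5)
  Distance 5: (row=0, col=7), (row=0, col=9), (row=1, col=6), (row=1, col=10), (row=2, col=5), (row=3, col=4)
  Distance 6: (row=0, col=6), (row=0, col=10), (row=1, col=5), (row=2, col=4), (row=3, col=3)
  Distance 7: (row=0, col=5), (row=1, col=4), (row=2, col=3), (row=3, col=2)
  Distance 8: (row=0, col=4), (row=1, col=3), (row=2, col=2), (row=3, col=1), (row=4, col=2)
  Distance 9: (row=0, col=3), (row=1, col=2), (row=2, col=1), (row=4, col=1)  <- goal reached here
One shortest path (9 moves): (row=4, col=8) -> (row=4, col=7) -> (row=4, col=6) -> (row=4, col=5) -> (row=3, col=5) -> (row=3, col=4) -> (row=3, col=3) -> (row=2, col=3) -> (row=1, col=3) -> (row=0, col=3)

Answer: Shortest path length: 9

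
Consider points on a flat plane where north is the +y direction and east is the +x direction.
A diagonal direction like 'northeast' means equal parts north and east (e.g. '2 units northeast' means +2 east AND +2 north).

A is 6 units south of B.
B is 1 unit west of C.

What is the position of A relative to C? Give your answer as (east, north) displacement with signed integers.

Place C at the origin (east=0, north=0).
  B is 1 unit west of C: delta (east=-1, north=+0); B at (east=-1, north=0).
  A is 6 units south of B: delta (east=+0, north=-6); A at (east=-1, north=-6).
Therefore A relative to C: (east=-1, north=-6).

Answer: A is at (east=-1, north=-6) relative to C.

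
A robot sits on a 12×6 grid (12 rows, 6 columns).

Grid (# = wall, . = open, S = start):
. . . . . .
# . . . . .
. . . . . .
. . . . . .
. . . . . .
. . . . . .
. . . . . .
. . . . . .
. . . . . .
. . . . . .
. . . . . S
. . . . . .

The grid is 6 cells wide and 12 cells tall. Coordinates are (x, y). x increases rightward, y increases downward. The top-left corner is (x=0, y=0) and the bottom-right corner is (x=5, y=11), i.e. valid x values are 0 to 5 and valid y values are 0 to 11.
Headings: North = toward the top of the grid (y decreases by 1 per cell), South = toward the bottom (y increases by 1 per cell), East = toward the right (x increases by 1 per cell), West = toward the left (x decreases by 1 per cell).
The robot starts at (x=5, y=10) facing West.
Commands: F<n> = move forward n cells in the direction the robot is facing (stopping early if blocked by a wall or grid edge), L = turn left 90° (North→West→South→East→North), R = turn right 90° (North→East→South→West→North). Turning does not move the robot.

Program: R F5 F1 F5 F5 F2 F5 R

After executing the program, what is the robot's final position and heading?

Answer: Final position: (x=5, y=0), facing East

Derivation:
Start: (x=5, y=10), facing West
  R: turn right, now facing North
  F5: move forward 5, now at (x=5, y=5)
  F1: move forward 1, now at (x=5, y=4)
  F5: move forward 4/5 (blocked), now at (x=5, y=0)
  F5: move forward 0/5 (blocked), now at (x=5, y=0)
  F2: move forward 0/2 (blocked), now at (x=5, y=0)
  F5: move forward 0/5 (blocked), now at (x=5, y=0)
  R: turn right, now facing East
Final: (x=5, y=0), facing East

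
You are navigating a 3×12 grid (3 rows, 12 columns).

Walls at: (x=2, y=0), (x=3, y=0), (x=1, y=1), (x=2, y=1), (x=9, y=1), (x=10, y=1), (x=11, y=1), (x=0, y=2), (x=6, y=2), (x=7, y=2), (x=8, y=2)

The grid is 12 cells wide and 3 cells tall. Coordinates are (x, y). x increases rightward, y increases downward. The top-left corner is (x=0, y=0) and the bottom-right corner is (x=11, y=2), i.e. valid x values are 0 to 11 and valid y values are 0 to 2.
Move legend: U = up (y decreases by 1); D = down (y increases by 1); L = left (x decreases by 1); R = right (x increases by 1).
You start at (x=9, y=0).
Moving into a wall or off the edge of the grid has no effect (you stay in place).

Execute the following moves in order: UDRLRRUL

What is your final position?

Start: (x=9, y=0)
  U (up): blocked, stay at (x=9, y=0)
  D (down): blocked, stay at (x=9, y=0)
  R (right): (x=9, y=0) -> (x=10, y=0)
  L (left): (x=10, y=0) -> (x=9, y=0)
  R (right): (x=9, y=0) -> (x=10, y=0)
  R (right): (x=10, y=0) -> (x=11, y=0)
  U (up): blocked, stay at (x=11, y=0)
  L (left): (x=11, y=0) -> (x=10, y=0)
Final: (x=10, y=0)

Answer: Final position: (x=10, y=0)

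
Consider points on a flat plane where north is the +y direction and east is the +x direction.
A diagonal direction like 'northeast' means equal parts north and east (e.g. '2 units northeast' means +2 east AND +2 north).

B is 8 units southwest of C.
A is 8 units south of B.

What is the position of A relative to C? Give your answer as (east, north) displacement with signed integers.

Place C at the origin (east=0, north=0).
  B is 8 units southwest of C: delta (east=-8, north=-8); B at (east=-8, north=-8).
  A is 8 units south of B: delta (east=+0, north=-8); A at (east=-8, north=-16).
Therefore A relative to C: (east=-8, north=-16).

Answer: A is at (east=-8, north=-16) relative to C.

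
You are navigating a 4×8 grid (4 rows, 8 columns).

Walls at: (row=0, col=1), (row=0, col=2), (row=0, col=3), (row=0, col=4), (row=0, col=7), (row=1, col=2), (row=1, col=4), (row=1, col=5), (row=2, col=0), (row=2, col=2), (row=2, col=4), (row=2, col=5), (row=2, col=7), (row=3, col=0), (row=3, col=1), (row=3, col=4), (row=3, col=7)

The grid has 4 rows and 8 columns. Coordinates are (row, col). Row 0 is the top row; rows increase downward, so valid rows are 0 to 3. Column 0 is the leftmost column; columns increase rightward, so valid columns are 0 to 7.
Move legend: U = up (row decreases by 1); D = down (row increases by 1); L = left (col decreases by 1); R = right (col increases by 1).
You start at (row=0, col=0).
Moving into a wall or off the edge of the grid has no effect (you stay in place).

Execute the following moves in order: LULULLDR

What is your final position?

Answer: Final position: (row=1, col=1)

Derivation:
Start: (row=0, col=0)
  L (left): blocked, stay at (row=0, col=0)
  U (up): blocked, stay at (row=0, col=0)
  L (left): blocked, stay at (row=0, col=0)
  U (up): blocked, stay at (row=0, col=0)
  L (left): blocked, stay at (row=0, col=0)
  L (left): blocked, stay at (row=0, col=0)
  D (down): (row=0, col=0) -> (row=1, col=0)
  R (right): (row=1, col=0) -> (row=1, col=1)
Final: (row=1, col=1)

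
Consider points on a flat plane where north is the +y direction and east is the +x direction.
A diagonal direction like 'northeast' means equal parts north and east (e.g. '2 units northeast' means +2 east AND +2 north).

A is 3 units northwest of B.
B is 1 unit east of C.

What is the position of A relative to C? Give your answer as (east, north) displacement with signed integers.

Answer: A is at (east=-2, north=3) relative to C.

Derivation:
Place C at the origin (east=0, north=0).
  B is 1 unit east of C: delta (east=+1, north=+0); B at (east=1, north=0).
  A is 3 units northwest of B: delta (east=-3, north=+3); A at (east=-2, north=3).
Therefore A relative to C: (east=-2, north=3).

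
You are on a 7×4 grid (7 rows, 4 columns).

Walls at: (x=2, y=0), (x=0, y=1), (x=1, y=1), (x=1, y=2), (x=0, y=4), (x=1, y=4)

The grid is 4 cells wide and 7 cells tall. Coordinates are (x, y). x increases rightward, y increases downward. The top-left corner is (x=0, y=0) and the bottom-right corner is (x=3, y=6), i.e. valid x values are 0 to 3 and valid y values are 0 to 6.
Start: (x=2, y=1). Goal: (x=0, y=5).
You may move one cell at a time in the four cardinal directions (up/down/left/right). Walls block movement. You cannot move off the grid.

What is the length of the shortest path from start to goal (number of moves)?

BFS from (x=2, y=1) until reaching (x=0, y=5):
  Distance 0: (x=2, y=1)
  Distance 1: (x=3, y=1), (x=2, y=2)
  Distance 2: (x=3, y=0), (x=3, y=2), (x=2, y=3)
  Distance 3: (x=1, y=3), (x=3, y=3), (x=2, y=4)
  Distance 4: (x=0, y=3), (x=3, y=4), (x=2, y=5)
  Distance 5: (x=0, y=2), (x=1, y=5), (x=3, y=5), (x=2, y=6)
  Distance 6: (x=0, y=5), (x=1, y=6), (x=3, y=6)  <- goal reached here
One shortest path (6 moves): (x=2, y=1) -> (x=2, y=2) -> (x=2, y=3) -> (x=2, y=4) -> (x=2, y=5) -> (x=1, y=5) -> (x=0, y=5)

Answer: Shortest path length: 6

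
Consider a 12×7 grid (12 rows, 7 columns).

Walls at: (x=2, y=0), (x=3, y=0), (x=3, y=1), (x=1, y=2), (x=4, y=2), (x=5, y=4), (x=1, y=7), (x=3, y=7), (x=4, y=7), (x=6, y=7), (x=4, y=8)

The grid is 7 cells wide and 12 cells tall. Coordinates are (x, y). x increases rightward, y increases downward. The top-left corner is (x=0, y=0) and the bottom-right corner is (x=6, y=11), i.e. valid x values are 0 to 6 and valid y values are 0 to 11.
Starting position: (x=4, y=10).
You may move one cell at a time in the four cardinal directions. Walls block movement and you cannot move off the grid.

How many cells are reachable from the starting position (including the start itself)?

Answer: Reachable cells: 73

Derivation:
BFS flood-fill from (x=4, y=10):
  Distance 0: (x=4, y=10)
  Distance 1: (x=4, y=9), (x=3, y=10), (x=5, y=10), (x=4, y=11)
  Distance 2: (x=3, y=9), (x=5, y=9), (x=2, y=10), (x=6, y=10), (x=3, y=11), (x=5, y=11)
  Distance 3: (x=3, y=8), (x=5, y=8), (x=2, y=9), (x=6, y=9), (x=1, y=10), (x=2, y=11), (x=6, y=11)
  Distance 4: (x=5, y=7), (x=2, y=8), (x=6, y=8), (x=1, y=9), (x=0, y=10), (x=1, y=11)
  Distance 5: (x=5, y=6), (x=2, y=7), (x=1, y=8), (x=0, y=9), (x=0, y=11)
  Distance 6: (x=5, y=5), (x=2, y=6), (x=4, y=6), (x=6, y=6), (x=0, y=8)
  Distance 7: (x=2, y=5), (x=4, y=5), (x=6, y=5), (x=1, y=6), (x=3, y=6), (x=0, y=7)
  Distance 8: (x=2, y=4), (x=4, y=4), (x=6, y=4), (x=1, y=5), (x=3, y=5), (x=0, y=6)
  Distance 9: (x=2, y=3), (x=4, y=3), (x=6, y=3), (x=1, y=4), (x=3, y=4), (x=0, y=5)
  Distance 10: (x=2, y=2), (x=6, y=2), (x=1, y=3), (x=3, y=3), (x=5, y=3), (x=0, y=4)
  Distance 11: (x=2, y=1), (x=6, y=1), (x=3, y=2), (x=5, y=2), (x=0, y=3)
  Distance 12: (x=6, y=0), (x=1, y=1), (x=5, y=1), (x=0, y=2)
  Distance 13: (x=1, y=0), (x=5, y=0), (x=0, y=1), (x=4, y=1)
  Distance 14: (x=0, y=0), (x=4, y=0)
Total reachable: 73 (grid has 73 open cells total)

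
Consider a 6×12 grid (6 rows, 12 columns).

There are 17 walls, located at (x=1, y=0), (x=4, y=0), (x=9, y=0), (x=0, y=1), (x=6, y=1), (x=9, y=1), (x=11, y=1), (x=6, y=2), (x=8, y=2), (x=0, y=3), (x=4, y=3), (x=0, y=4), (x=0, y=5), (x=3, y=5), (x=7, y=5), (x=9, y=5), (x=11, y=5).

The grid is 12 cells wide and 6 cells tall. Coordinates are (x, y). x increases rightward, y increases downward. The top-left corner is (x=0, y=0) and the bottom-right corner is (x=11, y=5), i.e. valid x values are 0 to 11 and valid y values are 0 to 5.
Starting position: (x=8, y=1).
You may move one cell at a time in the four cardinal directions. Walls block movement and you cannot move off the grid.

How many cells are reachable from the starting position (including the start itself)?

BFS flood-fill from (x=8, y=1):
  Distance 0: (x=8, y=1)
  Distance 1: (x=8, y=0), (x=7, y=1)
  Distance 2: (x=7, y=0), (x=7, y=2)
  Distance 3: (x=6, y=0), (x=7, y=3)
  Distance 4: (x=5, y=0), (x=6, y=3), (x=8, y=3), (x=7, y=4)
  Distance 5: (x=5, y=1), (x=5, y=3), (x=9, y=3), (x=6, y=4), (x=8, y=4)
  Distance 6: (x=4, y=1), (x=5, y=2), (x=9, y=2), (x=10, y=3), (x=5, y=4), (x=9, y=4), (x=6, y=5), (x=8, y=5)
  Distance 7: (x=3, y=1), (x=4, y=2), (x=10, y=2), (x=11, y=3), (x=4, y=4), (x=10, y=4), (x=5, y=5)
  Distance 8: (x=3, y=0), (x=2, y=1), (x=10, y=1), (x=3, y=2), (x=11, y=2), (x=3, y=4), (x=11, y=4), (x=4, y=5), (x=10, y=5)
  Distance 9: (x=2, y=0), (x=10, y=0), (x=1, y=1), (x=2, y=2), (x=3, y=3), (x=2, y=4)
  Distance 10: (x=11, y=0), (x=1, y=2), (x=2, y=3), (x=1, y=4), (x=2, y=5)
  Distance 11: (x=0, y=2), (x=1, y=3), (x=1, y=5)
Total reachable: 54 (grid has 55 open cells total)

Answer: Reachable cells: 54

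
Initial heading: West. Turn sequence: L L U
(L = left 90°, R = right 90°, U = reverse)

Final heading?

Start: West
  L (left (90° counter-clockwise)) -> South
  L (left (90° counter-clockwise)) -> East
  U (U-turn (180°)) -> West
Final: West

Answer: Final heading: West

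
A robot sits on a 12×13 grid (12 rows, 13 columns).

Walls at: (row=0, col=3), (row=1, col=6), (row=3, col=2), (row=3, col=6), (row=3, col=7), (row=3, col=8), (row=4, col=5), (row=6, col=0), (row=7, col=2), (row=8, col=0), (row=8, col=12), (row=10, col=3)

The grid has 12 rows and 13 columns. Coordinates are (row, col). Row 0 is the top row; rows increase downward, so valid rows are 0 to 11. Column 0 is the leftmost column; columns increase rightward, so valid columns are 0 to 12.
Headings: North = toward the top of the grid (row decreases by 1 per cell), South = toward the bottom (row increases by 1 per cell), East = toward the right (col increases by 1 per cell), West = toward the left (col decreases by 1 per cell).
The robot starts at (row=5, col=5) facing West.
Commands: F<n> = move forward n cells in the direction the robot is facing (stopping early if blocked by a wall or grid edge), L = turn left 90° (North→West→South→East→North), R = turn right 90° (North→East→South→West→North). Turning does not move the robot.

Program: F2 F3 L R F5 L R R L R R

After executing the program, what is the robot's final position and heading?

Answer: Final position: (row=5, col=0), facing East

Derivation:
Start: (row=5, col=5), facing West
  F2: move forward 2, now at (row=5, col=3)
  F3: move forward 3, now at (row=5, col=0)
  L: turn left, now facing South
  R: turn right, now facing West
  F5: move forward 0/5 (blocked), now at (row=5, col=0)
  L: turn left, now facing South
  R: turn right, now facing West
  R: turn right, now facing North
  L: turn left, now facing West
  R: turn right, now facing North
  R: turn right, now facing East
Final: (row=5, col=0), facing East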